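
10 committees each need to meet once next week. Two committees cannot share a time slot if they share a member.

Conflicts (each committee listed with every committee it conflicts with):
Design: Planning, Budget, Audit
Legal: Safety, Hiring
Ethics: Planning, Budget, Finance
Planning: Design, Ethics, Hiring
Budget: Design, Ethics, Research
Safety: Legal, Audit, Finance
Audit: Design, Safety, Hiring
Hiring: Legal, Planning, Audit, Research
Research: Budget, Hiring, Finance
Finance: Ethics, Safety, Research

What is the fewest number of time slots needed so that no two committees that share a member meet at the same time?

3

The cycle Hiring-Planning-Design-Budget-Research-Hiring has odd length 5, so it cannot be 2-colored; at least 3 time slots are needed.
3 time slots suffice: time slot 1 → {Design, Ethics, Safety, Hiring}; time slot 2 → {Legal, Planning, Budget, Audit, Finance}; time slot 3 → {Research}. Each listed conflict is separated.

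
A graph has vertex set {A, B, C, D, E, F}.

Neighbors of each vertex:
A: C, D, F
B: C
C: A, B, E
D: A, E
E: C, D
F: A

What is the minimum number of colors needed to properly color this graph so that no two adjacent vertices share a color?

B and C are adjacent, so at least 2 colors are needed.
2 colors suffice: color 1 → {A, B, E}; color 2 → {C, D, F}. Each edge has distinct colors on its endpoints.

2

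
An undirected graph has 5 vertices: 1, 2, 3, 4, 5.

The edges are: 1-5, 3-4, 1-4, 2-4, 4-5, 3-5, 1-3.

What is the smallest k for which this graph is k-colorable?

4

1, 3, 4, 5 are mutually adjacent (a clique of size 4), so at least 4 colors are needed.
4 colors suffice: color a → {4}; color b → {2, 3}; color c → {1}; color d → {5}. Every edge joins two different colors.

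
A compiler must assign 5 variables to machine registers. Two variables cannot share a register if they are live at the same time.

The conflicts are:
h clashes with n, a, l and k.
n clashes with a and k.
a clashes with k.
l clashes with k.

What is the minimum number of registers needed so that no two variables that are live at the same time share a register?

4

h, n, a, k all conflict with each other, so at least 4 registers are needed.
4 registers suffice: register 1 → {h}; register 2 → {k}; register 3 → {a, l}; register 4 → {n}. Each listed conflict is separated.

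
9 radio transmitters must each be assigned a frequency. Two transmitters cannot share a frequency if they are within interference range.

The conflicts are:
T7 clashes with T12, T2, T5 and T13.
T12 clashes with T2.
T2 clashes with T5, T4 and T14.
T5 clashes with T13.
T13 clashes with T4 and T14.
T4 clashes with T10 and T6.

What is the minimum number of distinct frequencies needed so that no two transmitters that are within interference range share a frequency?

3

T7, T5, T13 pairwise conflict, so at least 3 frequencies are needed.
Using 3 frequencies: T7=2, T12=3, T2=1, T5=3, T13=1, T4=2, T14=2, T10=1, T6=1. Every pair that conflicts lands in different frequencies.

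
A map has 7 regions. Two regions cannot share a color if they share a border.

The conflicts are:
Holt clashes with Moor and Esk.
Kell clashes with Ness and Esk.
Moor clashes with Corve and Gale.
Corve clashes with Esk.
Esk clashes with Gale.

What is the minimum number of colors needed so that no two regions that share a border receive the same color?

Kell and Esk conflict, so at least 2 colors are needed.
A valid assignment using 2 colors: Holt=2, Kell=2, Ness=1, Moor=1, Corve=2, Esk=1, Gale=2. Each listed conflict is separated.

2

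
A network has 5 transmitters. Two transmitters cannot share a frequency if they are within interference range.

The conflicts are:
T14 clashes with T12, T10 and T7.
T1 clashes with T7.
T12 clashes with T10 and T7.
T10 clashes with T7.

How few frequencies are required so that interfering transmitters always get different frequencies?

T14, T12, T10, T7 are mutually in conflict, so at least 4 frequencies are needed.
4 frequencies suffice: T14=3, T1=2, T12=4, T10=2, T7=1. Every pair that conflicts lands in different frequencies.

4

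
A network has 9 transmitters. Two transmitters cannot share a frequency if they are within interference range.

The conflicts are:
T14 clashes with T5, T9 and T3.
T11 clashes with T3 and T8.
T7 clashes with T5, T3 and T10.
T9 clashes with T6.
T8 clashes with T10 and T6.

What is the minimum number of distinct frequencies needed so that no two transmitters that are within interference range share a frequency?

The cycle T11-T8-T10-T7-T3-T11 has odd length 5, so it cannot be 2-colored; at least 3 frequencies are needed.
Using 3 frequencies: T14=2, T11=2, T7=2, T5=1, T9=1, T3=1, T8=1, T10=3, T6=2. Every pair that conflicts lands in different frequencies.

3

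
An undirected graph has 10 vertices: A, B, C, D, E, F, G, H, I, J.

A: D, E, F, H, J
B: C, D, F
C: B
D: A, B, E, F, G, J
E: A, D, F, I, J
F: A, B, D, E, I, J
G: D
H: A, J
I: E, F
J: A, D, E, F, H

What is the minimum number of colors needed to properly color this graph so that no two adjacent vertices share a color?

5

A, D, E, F, J are pairwise adjacent (a clique of size 5), so at least 5 colors are needed.
One proper 5-coloring: A=4, B=3, C=1, D=1, E=5, F=2, G=2, H=1, I=1, J=3. Each edge has distinct colors on its endpoints.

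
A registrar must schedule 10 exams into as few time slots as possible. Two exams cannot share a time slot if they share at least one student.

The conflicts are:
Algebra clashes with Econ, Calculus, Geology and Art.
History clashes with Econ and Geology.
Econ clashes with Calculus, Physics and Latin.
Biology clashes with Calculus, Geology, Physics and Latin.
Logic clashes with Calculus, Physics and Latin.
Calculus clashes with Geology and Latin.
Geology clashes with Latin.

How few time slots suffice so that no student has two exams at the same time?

4

Biology, Calculus, Geology, Latin are mutually in conflict, so at least 4 time slots are needed.
4 time slots suffice: Algebra=3, History=1, Econ=2, Biology=4, Logic=2, Calculus=1, Geology=2, Physics=1, Latin=3, Art=1. No two conflicting exams share a time slot.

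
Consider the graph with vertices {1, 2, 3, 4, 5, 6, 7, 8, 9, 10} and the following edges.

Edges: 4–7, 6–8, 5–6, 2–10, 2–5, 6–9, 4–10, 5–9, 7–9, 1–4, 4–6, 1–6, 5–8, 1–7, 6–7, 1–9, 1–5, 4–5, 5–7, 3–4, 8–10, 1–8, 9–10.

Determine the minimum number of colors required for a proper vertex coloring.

5

1, 5, 6, 7, 9 are mutually adjacent (a clique of size 5), so at least 5 colors are needed.
One proper 5-coloring: 1=d, 2=b, 3=a, 4=c, 5=a, 6=b, 7=e, 8=c, 9=c, 10=a. Every edge joins two different colors.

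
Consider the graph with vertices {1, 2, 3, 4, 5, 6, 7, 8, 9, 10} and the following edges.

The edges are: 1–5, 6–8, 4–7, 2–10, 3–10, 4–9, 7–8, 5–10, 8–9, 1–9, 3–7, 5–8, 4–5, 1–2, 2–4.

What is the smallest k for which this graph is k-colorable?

3

The cycle 10-5-8-7-3-10 has odd length 5, so it cannot be 2-colored; at least 3 colors are needed.
3 colors suffice: color red → {1, 4, 8, 10}; color blue → {2, 5, 6, 7, 9}; color green → {3}. Every edge joins two different colors.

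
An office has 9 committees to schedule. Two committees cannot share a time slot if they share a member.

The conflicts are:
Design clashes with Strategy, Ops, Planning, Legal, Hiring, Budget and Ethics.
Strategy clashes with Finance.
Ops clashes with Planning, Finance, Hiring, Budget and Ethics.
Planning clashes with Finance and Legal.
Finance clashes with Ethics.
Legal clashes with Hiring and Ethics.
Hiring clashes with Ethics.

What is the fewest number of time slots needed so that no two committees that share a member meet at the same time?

4

Design, Ops, Hiring, Ethics are mutually in conflict, so at least 4 time slots are needed.
Using 4 time slots: Design=1, Strategy=2, Ops=2, Planning=3, Finance=1, Legal=2, Hiring=4, Budget=3, Ethics=3. Each listed conflict is separated.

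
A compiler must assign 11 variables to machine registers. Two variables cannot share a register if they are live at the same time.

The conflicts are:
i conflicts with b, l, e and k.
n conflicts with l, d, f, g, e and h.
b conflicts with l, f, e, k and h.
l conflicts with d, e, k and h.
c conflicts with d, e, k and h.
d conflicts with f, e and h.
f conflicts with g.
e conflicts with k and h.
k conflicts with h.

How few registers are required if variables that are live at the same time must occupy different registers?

b, l, e, k, h all conflict with each other, so at least 5 registers are needed.
A valid assignment using 5 registers: i=2, n=4, b=4, l=3, c=3, d=5, f=1, g=2, e=1, k=5, h=2. Each listed conflict is separated.

5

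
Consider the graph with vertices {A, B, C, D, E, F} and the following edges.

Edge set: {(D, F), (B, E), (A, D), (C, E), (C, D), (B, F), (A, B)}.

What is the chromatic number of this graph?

3

The cycle E-B-F-D-C-E has odd length 5, so it cannot be 2-colored; at least 3 colors are needed.
A valid assignment using 3 colors: A=blue, B=red, C=green, D=red, E=blue, F=blue. Every edge joins two different colors.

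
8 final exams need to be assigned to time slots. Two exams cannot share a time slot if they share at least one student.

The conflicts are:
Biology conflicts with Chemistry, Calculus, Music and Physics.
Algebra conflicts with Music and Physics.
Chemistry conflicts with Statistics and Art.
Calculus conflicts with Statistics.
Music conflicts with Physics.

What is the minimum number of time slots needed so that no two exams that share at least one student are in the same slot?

Algebra, Music, Physics pairwise conflict, so at least 3 time slots are needed.
3 time slots suffice: time slot 1 → {Biology, Algebra, Statistics, Art}; time slot 2 → {Chemistry, Calculus, Physics}; time slot 3 → {Music}. Each listed conflict is separated.

3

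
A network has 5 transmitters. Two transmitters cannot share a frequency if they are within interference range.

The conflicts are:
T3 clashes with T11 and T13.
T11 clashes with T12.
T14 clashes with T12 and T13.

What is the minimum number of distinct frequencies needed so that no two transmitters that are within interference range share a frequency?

The cycle T11-T12-T14-T13-T3-T11 has odd length 5, so it cannot be 2-colored; at least 3 frequencies are needed.
3 frequencies suffice: frequency 1 → {T11, T14}; frequency 2 → {T12, T13}; frequency 3 → {T3}. No two conflicting transmitters share a frequency.

3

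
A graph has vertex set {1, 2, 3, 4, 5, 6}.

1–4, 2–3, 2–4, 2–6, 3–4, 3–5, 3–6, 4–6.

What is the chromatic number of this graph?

4

2, 3, 4, 6 form a clique, so at least 4 colors are needed.
One proper 4-coloring: 1=b, 2=d, 3=b, 4=a, 5=a, 6=c. Every edge joins two different colors.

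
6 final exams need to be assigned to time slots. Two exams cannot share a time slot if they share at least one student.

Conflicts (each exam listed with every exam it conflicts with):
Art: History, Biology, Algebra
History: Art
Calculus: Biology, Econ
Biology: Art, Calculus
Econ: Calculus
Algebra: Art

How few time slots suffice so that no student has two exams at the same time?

2

Calculus and Econ conflict, so at least 2 time slots are needed.
A valid assignment using 2 time slots: Art=1, History=2, Calculus=1, Biology=2, Econ=2, Algebra=2. Every pair that conflicts lands in different time slots.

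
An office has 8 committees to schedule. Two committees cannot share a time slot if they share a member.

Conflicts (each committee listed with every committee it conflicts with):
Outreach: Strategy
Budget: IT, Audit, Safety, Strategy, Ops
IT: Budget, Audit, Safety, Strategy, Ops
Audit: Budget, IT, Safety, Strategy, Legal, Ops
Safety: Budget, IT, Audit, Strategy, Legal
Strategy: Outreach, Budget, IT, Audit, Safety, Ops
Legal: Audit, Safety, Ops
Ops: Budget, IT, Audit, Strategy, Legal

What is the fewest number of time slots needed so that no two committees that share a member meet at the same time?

Budget, IT, Audit, Safety, Strategy pairwise conflict, so at least 5 time slots are needed.
5 time slots suffice: time slot 1 → {Outreach, Audit}; time slot 2 → {Strategy, Legal}; time slot 3 → {Safety, Ops}; time slot 4 → {Budget}; time slot 5 → {IT}. No two conflicting committees share a time slot.

5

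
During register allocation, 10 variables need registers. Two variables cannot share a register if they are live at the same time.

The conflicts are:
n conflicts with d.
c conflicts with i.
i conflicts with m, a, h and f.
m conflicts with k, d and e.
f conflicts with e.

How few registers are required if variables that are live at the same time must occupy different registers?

2

n and d conflict, so at least 2 registers are needed.
2 registers suffice: n=2, c=2, i=1, m=2, a=2, k=1, h=2, d=1, f=2, e=1. Every pair that conflicts lands in different registers.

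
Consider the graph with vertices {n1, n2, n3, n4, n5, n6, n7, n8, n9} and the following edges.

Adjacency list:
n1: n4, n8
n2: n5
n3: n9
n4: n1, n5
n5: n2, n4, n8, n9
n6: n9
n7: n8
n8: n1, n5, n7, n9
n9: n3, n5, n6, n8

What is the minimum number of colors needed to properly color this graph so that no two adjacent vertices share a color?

n5, n8, n9 are mutually adjacent, so at least 3 colors are needed.
3 colors suffice: color 1 → {n2, n3, n4, n6, n8}; color 2 → {n1, n5, n7}; color 3 → {n9}. Each edge has distinct colors on its endpoints.

3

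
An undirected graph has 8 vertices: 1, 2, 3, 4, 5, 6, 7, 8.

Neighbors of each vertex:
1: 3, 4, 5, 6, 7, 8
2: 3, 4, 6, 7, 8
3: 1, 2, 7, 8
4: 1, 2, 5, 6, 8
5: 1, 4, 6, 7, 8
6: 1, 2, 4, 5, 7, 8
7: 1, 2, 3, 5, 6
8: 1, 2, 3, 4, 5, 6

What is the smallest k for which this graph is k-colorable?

5

1, 4, 5, 6, 8 are pairwise adjacent (a clique of size 5), so at least 5 colors are needed.
5 colors suffice: color red → {1, 2}; color blue → {7, 8}; color green → {3, 6}; color yellow → {4}; color purple → {5}. No two adjacent vertices share a color.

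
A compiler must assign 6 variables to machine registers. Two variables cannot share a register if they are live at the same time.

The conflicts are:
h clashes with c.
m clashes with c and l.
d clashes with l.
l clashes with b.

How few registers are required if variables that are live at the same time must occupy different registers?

2

m and c conflict, so at least 2 registers are needed.
2 registers suffice: register 1 → {c, l}; register 2 → {h, m, d, b}. Every pair that conflicts lands in different registers.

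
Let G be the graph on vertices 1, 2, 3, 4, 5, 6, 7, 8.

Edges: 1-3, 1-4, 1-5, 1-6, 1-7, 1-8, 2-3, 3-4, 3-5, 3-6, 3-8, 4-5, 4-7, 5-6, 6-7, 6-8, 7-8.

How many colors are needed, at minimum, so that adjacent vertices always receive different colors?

1, 3, 6, 8 are mutually adjacent (a clique of size 4), so at least 4 colors are needed.
4 colors suffice: color red → {3, 7}; color blue → {1, 2}; color green → {4, 6}; color yellow → {5, 8}. No two adjacent vertices share a color.

4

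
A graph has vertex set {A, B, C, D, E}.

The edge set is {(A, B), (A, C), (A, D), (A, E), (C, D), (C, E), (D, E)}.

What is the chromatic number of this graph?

A, C, D, E are mutually adjacent (a clique of size 4), so at least 4 colors are needed.
One proper 4-coloring: A=red, B=blue, C=yellow, D=blue, E=green. No two adjacent vertices share a color.

4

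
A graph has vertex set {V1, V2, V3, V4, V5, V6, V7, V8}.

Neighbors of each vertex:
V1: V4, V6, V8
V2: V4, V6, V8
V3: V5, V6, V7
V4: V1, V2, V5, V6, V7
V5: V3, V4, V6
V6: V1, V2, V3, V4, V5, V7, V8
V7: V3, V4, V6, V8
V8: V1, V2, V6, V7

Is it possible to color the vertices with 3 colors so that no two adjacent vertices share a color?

Yes

The chromatic number is 3. V2, V6, V8 form a triangle, so at least 3 colors are needed.
3 colors suffice: color R → {V6}; color B → {V3, V4, V8}; color G → {V1, V2, V5, V7}.
That is already a proper 3-coloring.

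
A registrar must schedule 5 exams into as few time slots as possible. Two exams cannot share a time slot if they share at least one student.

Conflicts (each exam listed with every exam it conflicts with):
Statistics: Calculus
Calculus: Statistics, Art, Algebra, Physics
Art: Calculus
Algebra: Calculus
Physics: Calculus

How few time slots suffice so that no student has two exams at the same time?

Statistics and Calculus conflict, so at least 2 time slots are needed.
2 time slots suffice: time slot 1 → {Calculus}; time slot 2 → {Statistics, Art, Algebra, Physics}. Each listed conflict is separated.

2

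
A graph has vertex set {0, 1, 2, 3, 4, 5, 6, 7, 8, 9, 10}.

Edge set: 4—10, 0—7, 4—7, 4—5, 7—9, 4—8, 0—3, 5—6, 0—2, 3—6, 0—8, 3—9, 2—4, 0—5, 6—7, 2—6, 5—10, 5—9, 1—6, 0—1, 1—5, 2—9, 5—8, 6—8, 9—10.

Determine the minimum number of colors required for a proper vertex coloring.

0, 1, 5 are pairwise adjacent, so at least 3 colors are needed.
A valid assignment using 3 colors: 0=b, 1=c, 2=a, 3=a, 4=b, 5=a, 6=b, 7=a, 8=c, 9=b, 10=c. Every edge joins two different colors.

3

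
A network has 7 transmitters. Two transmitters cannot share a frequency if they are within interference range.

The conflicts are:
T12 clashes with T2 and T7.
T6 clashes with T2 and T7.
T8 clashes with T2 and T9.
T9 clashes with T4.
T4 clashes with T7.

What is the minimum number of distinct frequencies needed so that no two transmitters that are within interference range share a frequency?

T6 and T2 conflict, so at least 2 frequencies are needed.
2 frequencies suffice: T12=2, T6=2, T8=2, T2=1, T9=1, T4=2, T7=1. Every pair that conflicts lands in different frequencies.

2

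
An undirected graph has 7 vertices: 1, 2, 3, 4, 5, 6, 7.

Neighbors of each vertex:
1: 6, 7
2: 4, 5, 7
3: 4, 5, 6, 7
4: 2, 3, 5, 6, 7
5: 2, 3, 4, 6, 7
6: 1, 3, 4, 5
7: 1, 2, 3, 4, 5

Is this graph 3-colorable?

No

2, 4, 5, 7 form a clique, so at least 4 colors are needed.
So 3 colors are not enough.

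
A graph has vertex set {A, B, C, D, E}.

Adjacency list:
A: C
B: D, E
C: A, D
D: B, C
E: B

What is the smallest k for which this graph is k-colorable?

B and D are adjacent, so at least 2 colors are needed.
2 colors suffice: color 1 → {B, C}; color 2 → {A, D, E}. No two adjacent vertices share a color.

2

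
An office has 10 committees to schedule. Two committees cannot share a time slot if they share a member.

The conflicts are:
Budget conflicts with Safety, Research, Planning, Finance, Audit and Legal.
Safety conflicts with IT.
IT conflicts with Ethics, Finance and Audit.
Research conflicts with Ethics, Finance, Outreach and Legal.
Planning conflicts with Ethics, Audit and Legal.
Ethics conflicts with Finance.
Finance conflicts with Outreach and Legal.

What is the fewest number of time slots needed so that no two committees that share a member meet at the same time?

4

Budget, Research, Finance, Legal are mutually in conflict, so at least 4 time slots are needed.
4 time slots suffice: Budget=1, Safety=2, IT=1, Research=3, Planning=2, Ethics=4, Finance=2, Audit=3, Outreach=1, Legal=4. No two conflicting committees share a time slot.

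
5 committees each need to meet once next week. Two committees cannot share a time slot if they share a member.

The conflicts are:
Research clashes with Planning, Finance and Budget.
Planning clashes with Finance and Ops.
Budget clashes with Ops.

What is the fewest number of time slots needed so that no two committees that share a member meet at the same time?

3

Research, Planning, Finance are mutually in conflict, so at least 3 time slots are needed.
Using 3 time slots: Research=2, Planning=1, Finance=3, Budget=1, Ops=2. Each listed conflict is separated.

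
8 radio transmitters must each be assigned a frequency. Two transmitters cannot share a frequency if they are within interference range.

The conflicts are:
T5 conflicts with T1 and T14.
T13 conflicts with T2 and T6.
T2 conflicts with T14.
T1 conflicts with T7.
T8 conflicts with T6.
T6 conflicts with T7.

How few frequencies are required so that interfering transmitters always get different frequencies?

The cycle T1-T7-T6-T13-T2-T14-T5-T1 has odd length 7, so it cannot be 2-colored; at least 3 frequencies are needed.
3 frequencies suffice: frequency 1 → {T2, T1, T6}; frequency 2 → {T5, T13, T8, T7}; frequency 3 → {T14}. No two conflicting transmitters share a frequency.

3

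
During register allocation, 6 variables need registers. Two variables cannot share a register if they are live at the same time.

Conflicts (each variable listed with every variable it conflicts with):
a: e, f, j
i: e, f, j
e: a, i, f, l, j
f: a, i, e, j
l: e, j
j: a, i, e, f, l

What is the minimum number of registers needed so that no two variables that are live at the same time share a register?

i, e, f, j pairwise conflict, so at least 4 registers are needed.
4 registers suffice: register 1 → {j}; register 2 → {e}; register 3 → {f, l}; register 4 → {a, i}. Each listed conflict is separated.

4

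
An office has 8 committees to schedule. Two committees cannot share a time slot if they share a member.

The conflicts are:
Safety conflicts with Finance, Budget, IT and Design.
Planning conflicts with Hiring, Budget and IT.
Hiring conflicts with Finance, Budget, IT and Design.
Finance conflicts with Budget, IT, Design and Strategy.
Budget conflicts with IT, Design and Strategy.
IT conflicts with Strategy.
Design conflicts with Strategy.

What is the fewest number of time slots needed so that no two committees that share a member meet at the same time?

4

Safety, Finance, Budget, Design are mutually in conflict, so at least 4 time slots are needed.
4 time slots suffice: Safety=4, Planning=2, Hiring=4, Finance=2, Budget=1, IT=3, Design=3, Strategy=4. Every pair that conflicts lands in different time slots.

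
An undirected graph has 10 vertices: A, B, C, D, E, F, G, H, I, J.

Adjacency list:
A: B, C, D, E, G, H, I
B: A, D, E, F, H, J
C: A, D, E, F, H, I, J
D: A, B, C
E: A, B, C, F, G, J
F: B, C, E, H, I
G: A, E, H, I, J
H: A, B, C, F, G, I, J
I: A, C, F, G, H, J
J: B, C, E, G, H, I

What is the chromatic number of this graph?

4

G, H, I, J are mutually adjacent (a clique of size 4), so at least 4 colors are needed.
4 colors suffice: A=2, B=3, C=3, D=1, E=1, F=2, G=3, H=1, I=4, J=2. Each edge has distinct colors on its endpoints.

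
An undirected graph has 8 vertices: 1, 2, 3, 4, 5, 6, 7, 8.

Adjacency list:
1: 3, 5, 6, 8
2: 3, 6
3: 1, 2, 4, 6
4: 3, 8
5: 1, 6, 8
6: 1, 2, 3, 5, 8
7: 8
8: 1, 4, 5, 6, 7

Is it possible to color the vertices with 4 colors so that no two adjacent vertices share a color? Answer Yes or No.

The chromatic number is 4. 1, 5, 6, 8 are pairwise adjacent (a clique of size 4), so at least 4 colors are needed.
4 colors suffice: color red → {4, 6, 7}; color blue → {3, 8}; color green → {1, 2}; color yellow → {5}.
That is already a proper 4-coloring.

Yes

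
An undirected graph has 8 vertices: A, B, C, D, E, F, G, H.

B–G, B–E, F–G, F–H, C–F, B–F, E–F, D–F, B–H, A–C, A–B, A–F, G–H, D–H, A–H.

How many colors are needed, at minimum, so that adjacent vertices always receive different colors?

4

A, B, F, H are pairwise adjacent (a clique of size 4), so at least 4 colors are needed.
4 colors suffice: A=4, B=2, C=2, D=2, E=3, F=1, G=4, H=3. No two adjacent vertices share a color.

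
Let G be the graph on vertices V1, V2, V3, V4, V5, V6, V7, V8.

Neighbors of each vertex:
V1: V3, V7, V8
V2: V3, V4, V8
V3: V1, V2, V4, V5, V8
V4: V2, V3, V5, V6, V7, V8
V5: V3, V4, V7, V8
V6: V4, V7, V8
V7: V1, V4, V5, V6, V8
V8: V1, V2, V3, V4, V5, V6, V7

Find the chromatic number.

4

V4, V5, V7, V8 form a clique, so at least 4 colors are needed.
4 colors suffice: color R → {V8}; color B → {V1, V4}; color G → {V3, V7}; color Y → {V2, V5, V6}. No two adjacent vertices share a color.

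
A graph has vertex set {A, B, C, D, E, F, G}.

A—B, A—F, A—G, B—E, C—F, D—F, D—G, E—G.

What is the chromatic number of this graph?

B and E are adjacent, so at least 2 colors are needed.
2 colors suffice: color red → {A, C, D, E}; color blue → {B, F, G}. Each edge has distinct colors on its endpoints.

2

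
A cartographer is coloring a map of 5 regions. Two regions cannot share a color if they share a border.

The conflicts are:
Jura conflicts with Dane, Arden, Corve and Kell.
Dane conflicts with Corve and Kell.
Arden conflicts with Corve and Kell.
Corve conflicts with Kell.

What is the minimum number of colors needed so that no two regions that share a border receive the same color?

Jura, Arden, Corve, Kell are mutually in conflict, so at least 4 colors are needed.
4 colors suffice: color 1 → {Corve}; color 2 → {Kell}; color 3 → {Jura}; color 4 → {Dane, Arden}. Every pair that conflicts lands in different colors.

4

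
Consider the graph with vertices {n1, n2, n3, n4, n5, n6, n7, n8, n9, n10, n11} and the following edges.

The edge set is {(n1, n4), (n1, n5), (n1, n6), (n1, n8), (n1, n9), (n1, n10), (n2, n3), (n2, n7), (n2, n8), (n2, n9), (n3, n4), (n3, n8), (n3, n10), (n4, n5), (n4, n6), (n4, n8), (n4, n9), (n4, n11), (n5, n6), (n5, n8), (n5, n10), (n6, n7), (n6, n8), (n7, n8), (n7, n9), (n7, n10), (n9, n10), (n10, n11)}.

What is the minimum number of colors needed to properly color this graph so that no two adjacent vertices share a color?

5

n1, n4, n5, n6, n8 are mutually adjacent (a clique of size 5), so at least 5 colors are needed.
5 colors suffice: n1=G, n2=R, n3=G, n4=R, n5=Y, n6=P, n7=G, n8=B, n9=B, n10=R, n11=B. Every edge joins two different colors.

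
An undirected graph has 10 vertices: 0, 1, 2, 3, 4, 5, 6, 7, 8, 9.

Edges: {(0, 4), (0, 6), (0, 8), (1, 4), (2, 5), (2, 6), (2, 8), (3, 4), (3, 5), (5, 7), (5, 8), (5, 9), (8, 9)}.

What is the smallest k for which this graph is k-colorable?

5, 8, 9 are pairwise adjacent, so at least 3 colors are needed.
3 colors suffice: color a → {4, 5, 6}; color b → {1, 3, 7, 8}; color c → {0, 2, 9}. No two adjacent vertices share a color.

3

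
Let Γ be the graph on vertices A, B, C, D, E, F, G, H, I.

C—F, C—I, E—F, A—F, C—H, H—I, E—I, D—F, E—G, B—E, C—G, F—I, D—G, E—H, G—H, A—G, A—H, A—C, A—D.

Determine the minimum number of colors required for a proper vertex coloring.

4

A, C, G, H form a clique, so at least 4 colors are needed.
A valid assignment using 4 colors: A=2, B=2, C=1, D=1, E=1, F=3, G=3, H=4, I=2. Each edge has distinct colors on its endpoints.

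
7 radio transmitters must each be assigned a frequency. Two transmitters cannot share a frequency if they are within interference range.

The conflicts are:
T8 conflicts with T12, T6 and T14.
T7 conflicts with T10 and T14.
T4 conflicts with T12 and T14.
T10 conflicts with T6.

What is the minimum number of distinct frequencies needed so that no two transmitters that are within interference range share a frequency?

The cycle T7-T10-T6-T8-T14-T7 has odd length 5, so it cannot be 2-colored; at least 3 frequencies are needed.
3 frequencies suffice: T8=2, T7=3, T4=2, T10=2, T12=1, T6=1, T14=1. Each listed conflict is separated.

3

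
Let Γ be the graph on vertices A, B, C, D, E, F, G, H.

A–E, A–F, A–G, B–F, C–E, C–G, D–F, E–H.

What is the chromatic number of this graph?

A and F are adjacent, so at least 2 colors are needed.
2 colors suffice: A=1, B=1, C=1, D=1, E=2, F=2, G=2, H=1. Each edge has distinct colors on its endpoints.

2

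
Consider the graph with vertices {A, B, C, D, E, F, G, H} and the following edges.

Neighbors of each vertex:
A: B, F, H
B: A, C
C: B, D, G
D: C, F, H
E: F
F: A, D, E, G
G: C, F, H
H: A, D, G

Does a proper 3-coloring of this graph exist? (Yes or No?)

The chromatic number is 3. The cycle C-G-F-A-B-C has odd length 5, so it cannot be 2-colored; at least 3 colors are needed.
A valid assignment using 3 colors: A=2, B=3, C=1, D=2, E=2, F=1, G=2, H=1.
That is already a proper 3-coloring.

Yes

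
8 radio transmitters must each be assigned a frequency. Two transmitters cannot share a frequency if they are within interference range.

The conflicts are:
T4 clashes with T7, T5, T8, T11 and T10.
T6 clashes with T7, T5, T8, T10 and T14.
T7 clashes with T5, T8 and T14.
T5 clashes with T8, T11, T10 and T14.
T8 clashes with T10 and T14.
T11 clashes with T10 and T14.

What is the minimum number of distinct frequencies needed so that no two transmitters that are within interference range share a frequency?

T6, T7, T5, T8, T14 all conflict with each other, so at least 5 frequencies are needed.
5 frequencies suffice: T4=3, T6=3, T7=5, T5=1, T8=2, T11=2, T10=4, T14=4. Each listed conflict is separated.

5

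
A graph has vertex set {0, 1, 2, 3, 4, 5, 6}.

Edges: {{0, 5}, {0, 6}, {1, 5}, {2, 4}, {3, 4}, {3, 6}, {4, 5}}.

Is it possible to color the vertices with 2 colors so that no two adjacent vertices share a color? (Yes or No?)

The cycle 6-0-5-4-3-6 has odd length 5, so it cannot be 2-colored; at least 3 colors are needed.
So 2 colors are not enough.

No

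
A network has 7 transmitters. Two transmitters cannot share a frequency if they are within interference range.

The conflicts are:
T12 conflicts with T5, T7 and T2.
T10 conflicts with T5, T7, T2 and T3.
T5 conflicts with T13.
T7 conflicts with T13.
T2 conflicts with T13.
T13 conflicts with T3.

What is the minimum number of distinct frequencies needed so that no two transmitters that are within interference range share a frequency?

2

T12 and T2 conflict, so at least 2 frequencies are needed.
2 frequencies suffice: T12=1, T10=1, T5=2, T7=2, T2=2, T13=1, T3=2. No two conflicting transmitters share a frequency.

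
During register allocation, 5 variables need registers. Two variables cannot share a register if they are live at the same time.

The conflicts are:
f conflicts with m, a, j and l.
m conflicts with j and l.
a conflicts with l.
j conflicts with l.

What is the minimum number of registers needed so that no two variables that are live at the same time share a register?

4

f, m, j, l all conflict with each other, so at least 4 registers are needed.
A valid assignment using 4 registers: f=2, m=4, a=3, j=3, l=1. Each listed conflict is separated.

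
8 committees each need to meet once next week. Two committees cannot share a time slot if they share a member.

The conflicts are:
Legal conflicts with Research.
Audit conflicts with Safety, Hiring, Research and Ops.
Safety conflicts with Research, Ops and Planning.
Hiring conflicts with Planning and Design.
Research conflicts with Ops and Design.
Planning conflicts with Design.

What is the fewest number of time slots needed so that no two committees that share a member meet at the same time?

4

Audit, Safety, Research, Ops all conflict with each other, so at least 4 time slots are needed.
4 time slots suffice: time slot 1 → {Hiring, Research}; time slot 2 → {Legal, Audit, Planning}; time slot 3 → {Safety, Design}; time slot 4 → {Ops}. No two conflicting committees share a time slot.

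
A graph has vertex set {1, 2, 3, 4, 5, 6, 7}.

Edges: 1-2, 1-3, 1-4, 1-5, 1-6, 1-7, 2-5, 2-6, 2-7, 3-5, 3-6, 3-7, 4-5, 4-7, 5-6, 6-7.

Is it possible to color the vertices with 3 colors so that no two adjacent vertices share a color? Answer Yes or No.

No

1, 3, 6, 7 are mutually adjacent (a clique of size 4), so at least 4 colors are needed.
So 3 colors are not enough.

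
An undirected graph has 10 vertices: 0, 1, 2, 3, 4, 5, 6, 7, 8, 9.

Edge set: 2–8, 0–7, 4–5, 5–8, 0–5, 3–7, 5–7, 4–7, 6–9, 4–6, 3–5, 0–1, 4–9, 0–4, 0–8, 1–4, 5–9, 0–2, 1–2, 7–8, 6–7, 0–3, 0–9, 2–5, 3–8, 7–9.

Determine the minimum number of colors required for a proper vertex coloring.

0, 4, 5, 7, 9 form a clique, so at least 5 colors are needed.
5 colors suffice: color red → {0, 6}; color blue → {1, 5}; color green → {2, 7}; color yellow → {4, 8}; color purple → {3, 9}. Each edge has distinct colors on its endpoints.

5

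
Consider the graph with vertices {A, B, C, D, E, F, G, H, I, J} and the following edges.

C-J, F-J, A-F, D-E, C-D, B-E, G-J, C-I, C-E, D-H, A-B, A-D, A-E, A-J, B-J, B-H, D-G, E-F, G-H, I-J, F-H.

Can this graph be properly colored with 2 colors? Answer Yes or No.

No

D, G, H form a triangle, so at least 3 colors are needed.
So 2 colors are not enough.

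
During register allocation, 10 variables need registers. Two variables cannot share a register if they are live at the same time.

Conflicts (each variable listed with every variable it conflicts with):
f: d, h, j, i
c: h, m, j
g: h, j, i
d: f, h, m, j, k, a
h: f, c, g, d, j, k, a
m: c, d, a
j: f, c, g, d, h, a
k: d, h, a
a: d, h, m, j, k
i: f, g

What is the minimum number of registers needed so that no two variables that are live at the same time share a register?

4

d, h, k, a all conflict with each other, so at least 4 registers are needed.
4 registers suffice: f=4, c=2, g=2, d=2, h=1, m=1, j=3, k=3, a=4, i=1. No two conflicting variables share a register.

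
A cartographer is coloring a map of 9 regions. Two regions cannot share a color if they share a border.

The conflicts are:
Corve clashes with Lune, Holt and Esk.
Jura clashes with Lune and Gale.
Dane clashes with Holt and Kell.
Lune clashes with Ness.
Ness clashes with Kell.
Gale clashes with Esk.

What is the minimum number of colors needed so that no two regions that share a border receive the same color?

3

The cycle Gale-Esk-Corve-Lune-Jura-Gale has odd length 5, so it cannot be 2-colored; at least 3 colors are needed.
A valid assignment using 3 colors: Corve=2, Jura=2, Dane=1, Lune=1, Ness=2, Gale=1, Holt=3, Kell=3, Esk=3. Each listed conflict is separated.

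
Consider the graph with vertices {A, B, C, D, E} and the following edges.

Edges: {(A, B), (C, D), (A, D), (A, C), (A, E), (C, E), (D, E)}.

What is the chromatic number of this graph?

A, C, D, E are mutually adjacent (a clique of size 4), so at least 4 colors are needed.
A valid assignment using 4 colors: A=1, B=2, C=2, D=3, E=4. Every edge joins two different colors.

4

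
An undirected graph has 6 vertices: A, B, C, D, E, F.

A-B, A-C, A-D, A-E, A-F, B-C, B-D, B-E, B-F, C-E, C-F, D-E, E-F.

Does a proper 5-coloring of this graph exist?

The chromatic number is 5. A, B, C, E, F are pairwise adjacent (a clique of size 5), so at least 5 colors are needed.
5 colors suffice: A=blue, B=red, C=yellow, D=yellow, E=green, F=purple.
That is already a proper 5-coloring.

Yes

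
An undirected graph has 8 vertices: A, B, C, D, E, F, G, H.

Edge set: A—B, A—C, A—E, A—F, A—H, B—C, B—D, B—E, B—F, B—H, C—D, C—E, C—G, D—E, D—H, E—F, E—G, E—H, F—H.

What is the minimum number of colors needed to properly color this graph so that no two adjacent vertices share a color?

5

A, B, E, F, H are pairwise adjacent (a clique of size 5), so at least 5 colors are needed.
5 colors suffice: color 1 → {E}; color 2 → {B, G}; color 3 → {C, H}; color 4 → {A, D}; color 5 → {F}. Each edge has distinct colors on its endpoints.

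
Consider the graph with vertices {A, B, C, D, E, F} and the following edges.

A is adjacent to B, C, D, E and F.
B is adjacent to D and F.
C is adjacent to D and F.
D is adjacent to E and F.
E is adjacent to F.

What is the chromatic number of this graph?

4

A, C, D, F form a clique, so at least 4 colors are needed.
4 colors suffice: color 1 → {A}; color 2 → {D}; color 3 → {F}; color 4 → {B, C, E}. Each edge has distinct colors on its endpoints.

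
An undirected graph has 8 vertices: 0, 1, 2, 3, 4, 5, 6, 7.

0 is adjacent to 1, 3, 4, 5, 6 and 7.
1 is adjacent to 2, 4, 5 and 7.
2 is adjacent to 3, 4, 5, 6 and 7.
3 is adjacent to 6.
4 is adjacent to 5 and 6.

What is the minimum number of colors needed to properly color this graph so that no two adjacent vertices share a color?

4

1, 2, 4, 5 form a clique, so at least 4 colors are needed.
4 colors suffice: 0=a, 1=c, 2=a, 3=b, 4=b, 5=d, 6=c, 7=b. Every edge joins two different colors.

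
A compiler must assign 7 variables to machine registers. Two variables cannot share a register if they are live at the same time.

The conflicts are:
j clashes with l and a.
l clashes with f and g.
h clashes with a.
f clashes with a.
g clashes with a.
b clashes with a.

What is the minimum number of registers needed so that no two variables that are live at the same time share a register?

g and a conflict, so at least 2 registers are needed.
2 registers suffice: register 1 → {l, a}; register 2 → {j, h, f, g, b}. Each listed conflict is separated.

2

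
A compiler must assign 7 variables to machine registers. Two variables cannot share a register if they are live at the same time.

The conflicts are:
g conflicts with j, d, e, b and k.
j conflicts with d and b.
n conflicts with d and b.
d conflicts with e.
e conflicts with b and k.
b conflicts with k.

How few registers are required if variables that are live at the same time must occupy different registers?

g, e, b, k pairwise conflict, so at least 4 registers are needed.
4 registers suffice: register 1 → {g, n}; register 2 → {d, b}; register 3 → {j, e}; register 4 → {k}. Each listed conflict is separated.

4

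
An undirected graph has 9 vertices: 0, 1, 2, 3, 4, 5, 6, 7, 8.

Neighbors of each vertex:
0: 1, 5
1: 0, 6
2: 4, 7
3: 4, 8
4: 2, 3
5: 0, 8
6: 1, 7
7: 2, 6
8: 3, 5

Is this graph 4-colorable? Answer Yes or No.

The chromatic number is 3. The cycle 4-2-7-6-1-0-5-8-3-4 has odd length 9, so it cannot be 2-colored; at least 3 colors are needed.
3 colors suffice: color a → {1, 2, 3, 5}; color b → {0, 4, 6, 8}; color c → {7}.
Since 4 ≥ 3, a proper 4-coloring certainly exists.

Yes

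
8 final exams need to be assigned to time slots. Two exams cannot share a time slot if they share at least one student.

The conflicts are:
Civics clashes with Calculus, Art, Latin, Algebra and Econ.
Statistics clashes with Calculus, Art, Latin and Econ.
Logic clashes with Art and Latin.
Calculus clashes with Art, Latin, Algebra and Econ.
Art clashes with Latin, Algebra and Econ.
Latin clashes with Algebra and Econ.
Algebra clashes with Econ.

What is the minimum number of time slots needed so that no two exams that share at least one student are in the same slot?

6

Civics, Calculus, Art, Latin, Algebra, Econ pairwise conflict, so at least 6 time slots are needed.
Using 6 time slots: Civics=5, Statistics=5, Logic=3, Calculus=3, Art=1, Latin=2, Algebra=6, Econ=4. Each listed conflict is separated.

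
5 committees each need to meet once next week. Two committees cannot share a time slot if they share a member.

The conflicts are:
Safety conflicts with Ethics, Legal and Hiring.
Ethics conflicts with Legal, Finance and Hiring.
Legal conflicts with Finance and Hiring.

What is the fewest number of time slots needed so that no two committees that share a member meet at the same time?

4

Safety, Ethics, Legal, Hiring are mutually in conflict, so at least 4 time slots are needed.
4 time slots suffice: time slot 1 → {Legal}; time slot 2 → {Ethics}; time slot 3 → {Safety, Finance}; time slot 4 → {Hiring}. No two conflicting committees share a time slot.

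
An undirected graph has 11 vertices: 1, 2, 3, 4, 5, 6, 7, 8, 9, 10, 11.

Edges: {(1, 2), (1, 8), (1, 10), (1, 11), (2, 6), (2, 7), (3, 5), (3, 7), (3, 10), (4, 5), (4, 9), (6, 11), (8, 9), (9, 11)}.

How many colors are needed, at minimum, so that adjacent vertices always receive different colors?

The cycle 2-1-10-3-7-2 has odd length 5, so it cannot be 2-colored; at least 3 colors are needed.
3 colors suffice: color a → {1, 3, 6, 9}; color b → {2, 4, 8, 10, 11}; color c → {5, 7}. Every edge joins two different colors.

3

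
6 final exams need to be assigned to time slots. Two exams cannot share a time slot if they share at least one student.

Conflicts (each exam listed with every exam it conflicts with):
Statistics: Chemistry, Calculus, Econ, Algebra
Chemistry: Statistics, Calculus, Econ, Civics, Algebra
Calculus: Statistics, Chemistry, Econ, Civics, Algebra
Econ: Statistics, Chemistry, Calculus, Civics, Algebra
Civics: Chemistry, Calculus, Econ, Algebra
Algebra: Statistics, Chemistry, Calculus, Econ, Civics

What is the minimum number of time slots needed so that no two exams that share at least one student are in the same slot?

5

Chemistry, Calculus, Econ, Civics, Algebra all conflict with each other, so at least 5 time slots are needed.
5 time slots suffice: time slot 1 → {Algebra}; time slot 2 → {Chemistry}; time slot 3 → {Econ}; time slot 4 → {Calculus}; time slot 5 → {Statistics, Civics}. Every pair that conflicts lands in different time slots.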